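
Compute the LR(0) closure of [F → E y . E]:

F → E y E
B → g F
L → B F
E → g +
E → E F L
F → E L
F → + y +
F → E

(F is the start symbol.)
To compute CLOSURE, for each item [A → α.Bβ] where B is a non-terminal, add [B → .γ] for all productions B → γ; repeat for the newly added items until nothing changes.

Start with: [F → E y . E]
  [F → E y . E] has the dot before E: add [E → . g +], [E → . E F L]
No further items can be added.

CLOSURE = { [E → . E F L], [E → . g +], [F → E y . E] }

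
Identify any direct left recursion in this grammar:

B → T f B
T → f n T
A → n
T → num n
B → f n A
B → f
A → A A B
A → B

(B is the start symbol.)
Direct left recursion occurs when N → N α for some non-terminal N (the right-hand side begins with the left-hand side itself).

B → T f B: starts with T
T → f n T: starts with f
A → n: starts with n
T → num n: starts with num
B → f n A: starts with f
B → f: starts with f
A → A A B: LEFT RECURSIVE (starts with A)
A → B: starts with B

The grammar has direct left recursion on: A.

Answer: Yes, A is left-recursive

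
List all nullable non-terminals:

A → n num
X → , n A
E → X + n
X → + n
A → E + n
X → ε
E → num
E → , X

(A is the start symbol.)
A non-terminal is nullable if it can derive ε (the empty string): either it has an ε-production, or it has a production whose right-hand side consists entirely of nullable non-terminals.

ε-productions: X → ε
So X is immediately nullable.
No further non-terminal can be added: every production for the remaining non-terminals contains a terminal or a non-nullable non-terminal.
Nullable = { 'X' }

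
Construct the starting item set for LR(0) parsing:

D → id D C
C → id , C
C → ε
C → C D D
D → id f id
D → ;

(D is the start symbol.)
First, augment the grammar with D' → D
I₀ = CLOSURE({ [D' → . D] }):
  [D' → . D] has the dot before D: add [D → . id D C], [D → . id f id], [D → . ;]
No further items can be added.

I₀ = { [D → . ;], [D → . id D C], [D → . id f id], [D' → . D] }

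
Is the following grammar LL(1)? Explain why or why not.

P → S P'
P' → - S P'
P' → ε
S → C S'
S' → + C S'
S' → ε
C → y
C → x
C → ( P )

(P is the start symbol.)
Relevant sets:
  FOLLOW(P') = { $, ')' }
  FOLLOW(S') = { $, ')', '-' }

For P':
  PREDICT(P' → '-' S P') = { '-' }
  PREDICT(P' → ε) = { $, ')' }
For S':
  PREDICT(S' → '+' C S') = { '+' }
  PREDICT(S' → ε) = { $, ')', '-' }
For C:
  PREDICT(C → y) = { 'y' }
  PREDICT(C → x) = { 'x' }
  PREDICT(C → '(' P ')') = { '(' }
P, S have a single production, so nothing to check there.

All predict sets are disjoint. The grammar IS LL(1).

Answer: Yes, the grammar is LL(1).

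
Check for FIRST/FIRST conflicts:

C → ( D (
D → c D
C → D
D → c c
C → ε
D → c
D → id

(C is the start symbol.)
A FIRST/FIRST conflict occurs when two productions N → α and N → β for the same non-terminal have FIRST(α) ∩ FIRST(β) ≠ ∅ (with ε ∈ FIRST of a nullable right-hand side, so two nullable alternatives also conflict).

FIRST sets of the non-terminals at (or reachable through a nullable prefix from) the front of some alternative:
  FIRST(D) = { 'c', 'id' }

Productions for C:
  C → ( D (: FIRST = { '(' }
  C → D: FIRST = { 'c', 'id' }
  C → ε: FIRST = { ε }
Productions for D:
  D → c D: FIRST = { 'c' }
  D → c c: FIRST = { 'c' }
  D → c: FIRST = { 'c' }
  D → id: FIRST = { 'id' }

Conflict for D: D → c D and D → c c
  Overlap: { 'c' }
Conflict for D: D → c D and D → c
  Overlap: { 'c' }
Conflict for D: D → c c and D → c
  Overlap: { 'c' }

Answer: Yes. D → c D / D → c c on { 'c' }; D → c D / D → c on { 'c' }; D → c c / D → c on { 'c' }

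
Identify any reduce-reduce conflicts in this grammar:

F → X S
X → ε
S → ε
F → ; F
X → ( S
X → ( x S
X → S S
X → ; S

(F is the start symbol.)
Augment with F' → F and build the canonical LR(0) collection (I0 = CLOSURE({[F' → . F]}), then GOTO on every symbol after a dot until no new states appear). It has 13 states:
  I0: { [F → . ; F], [F → . X S], [F' → . F], [S → .], [X → . ( S], [X → . ( x S], [X → . ; S], [X → . S S], [X → .] }  — shift, 2 reduces
  I1: { [S → .], [X → ( . S], [X → ( . x S] }  — shift, reduce
  I2: { [F → . ; F], [F → . X S], [F → ; . F], [S → .], [X → . ( S], [X → . ( x S], [X → . ; S], [X → . S S], [X → .], [X → ; . S] }  — shift, 2 reduces
  I3: { [F' → F .] }  — accept
  I4: { [S → .], [X → S . S] }  — reduce
  I5: { [F → X . S], [S → .] }  — reduce
  I6: { [F → X S .] }  — reduce
  I7: { [X → S S .] }  — reduce
  I8: { [F → ; F .] }  — reduce
  I9: { [S → .], [X → ; S .], [X → S . S] }  — 2 reduces
  I10: { [X → ( S .] }  — reduce
  I11: { [S → .], [X → ( x . S] }  — reduce
  I12: { [X → ( x S .] }  — reduce

I0 contains complete items [S → .], [X → .] — reduce-reduce conflict.
I2 contains complete items [S → .], [X → .] — reduce-reduce conflict.
I9 contains complete items [S → .], [X → ; S .] — reduce-reduce conflict.

Answer: Yes — I0: [S → .] vs [X → .]; I2: [S → .] vs [X → .]; I9: [S → .] vs [X → ; S .]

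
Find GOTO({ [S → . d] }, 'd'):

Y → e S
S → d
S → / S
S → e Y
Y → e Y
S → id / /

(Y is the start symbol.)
GOTO(I, 'd') = CLOSURE({ [A → αX.β] : [A → α.Xβ] ∈ I, X = 'd' })

Items with dot before 'd', with the dot advanced:
  [S → . d] → [S → d .]
Closure adds nothing (no advanced item has the dot before a non-terminal).

GOTO = { [S → d .] }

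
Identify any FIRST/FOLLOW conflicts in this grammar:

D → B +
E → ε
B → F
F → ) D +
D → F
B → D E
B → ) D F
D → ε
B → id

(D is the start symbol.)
Nullable non-terminals: B, D, E.
FIRST sets used below: FIRST(F) = { ')' }, FIRST(D) = { ')', '+', 'id', ε }, FIRST(E) = { ε }, FIRST(B) = { ')', '+', 'id', ε }

B: nullable alternative(s) B → D E; FOLLOW(B) = { '+' }
  B → F: FIRST \ {ε} = { ')' } — disjoint from FOLLOW(B)
  B → D E: FIRST \ {ε} = { ')', '+', 'id' } — this is the only nullable alternative, skip
  B → ) D F: FIRST \ {ε} = { ')' } — disjoint from FOLLOW(B)
  B → id: FIRST \ {ε} = { 'id' } — disjoint from FOLLOW(B)

D: nullable alternative(s) D → ε; FOLLOW(D) = { $, ')', '+' }
  D → B +: FIRST \ {ε} = { ')', '+', 'id' } — overlaps FOLLOW(D) on { ')', '+' }: CONFLICT
  D → F: FIRST \ {ε} = { ')' } — overlaps FOLLOW(D) on { ')' }: CONFLICT
  D → ε: FIRST \ {ε} = { } — this is the only nullable alternative, skip
E has a nullable alternative but only one production, so nothing to check.

F has no nullable alternative, so no FIRST/FOLLOW check is needed there.

So the grammar has 2 FIRST/FOLLOW conflicts (marked CONFLICT above).

Answer: Yes. D → B '+' with FOLLOW(D) on { ')', '+' }; D → F with FOLLOW(D) on { ')' }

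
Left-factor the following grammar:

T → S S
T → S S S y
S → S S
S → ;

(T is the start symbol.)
Left-factoring transforms A → αβ₁ | αβ₂ into A → αA' and A' → β₁ | β₂
(α is the longest common prefix among the alternatives). Repeat until
no nonterminal has two alternatives with a common prefix.

Round 1: T has alternatives sharing prefix 'S S'. Introduce T': T → S S T'
  Add: T' → ε
  Add: T' → S y

No remaining common prefixes — done.

Resulting grammar:
T → S S T'
T' → ε
T' → S y
S → S S
S → ;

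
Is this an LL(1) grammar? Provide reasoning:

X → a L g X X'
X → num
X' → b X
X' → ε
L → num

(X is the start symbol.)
A grammar is LL(1) if for each non-terminal N with multiple productions, the predict sets of those productions are pairwise disjoint, where PREDICT(N → α) = (FIRST(α) \ {ε}) ∪ (FOLLOW(N) if α ⇒* ε).

Relevant sets:
  FOLLOW(X') = { $, 'b' }

For X:
  PREDICT(X → a L g X X') = { 'a' }
  PREDICT(X → num) = { 'num' }
For X':
  PREDICT(X' → b X) = { 'b' }
  PREDICT(X' → ε) = { $, 'b' }
L has a single production, so nothing to check there.

Conflict found: Predict set conflict for X': { 'b' }
The grammar is NOT LL(1).

Answer: No. Predict set conflict for X': { 'b' }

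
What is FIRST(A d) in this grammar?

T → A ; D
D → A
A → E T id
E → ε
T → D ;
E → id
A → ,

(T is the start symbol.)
FIRST sets of the non-terminals involved (from the grammar, by fixed-point iteration):
  FIRST(A) = { ',', 'id' }

To compute FIRST(A d), process the symbols left to right:
Symbol A is a non-terminal. Add FIRST(A) \ {ε} = { ',', 'id' }
A is not nullable (ε ∉ FIRST(A)), so stop here.
FIRST(A d) = { ',', 'id' }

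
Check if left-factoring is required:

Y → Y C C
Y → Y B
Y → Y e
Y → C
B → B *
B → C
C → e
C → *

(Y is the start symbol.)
Left-factoring is needed when two productions for the same non-terminal
share a common prefix on the right-hand side.

Productions for Y:
  Y → Y C C
  Y → Y B
  Y → Y e
  Y → C
Productions for B:
  B → B *
  B → C
Productions for C:
  C → e
  C → *

Found common prefix 'Y' in productions for Y

Answer: Yes, Y has productions with common prefix 'Y'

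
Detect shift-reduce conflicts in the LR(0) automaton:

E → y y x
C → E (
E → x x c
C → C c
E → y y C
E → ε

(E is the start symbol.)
Yes — I0: [E → .] vs [E → . x x c]; I4: [E → .] vs [E → . x x c]; I5: [E → y y C .] vs [C → C . c]; I7: [E → y y x .] vs [E → x . x c]

A shift-reduce conflict occurs when an LR(0) state has both:
  - a complete (reduce) item [A → α .] (dot at the end), and
  - a shift item [B → β . c γ] (dot before a terminal).

Augment with E' → E and build the canonical LR(0) collection (I0 = CLOSURE({[E' → . E]}), then GOTO on every symbol after a dot until no new states appear). It has 12 states:
  I0: { [E → . x x c], [E → . y y C], [E → . y y x], [E → .], [E' → . E] }  — shift, reduce
  I1: { [E' → E .] }  — accept
  I2: { [E → x . x c] }  — shift
  I3: { [E → y . y C], [E → y . y x] }  — shift
  I4: { [C → . C c], [C → . E (], [E → . x x c], [E → . y y C], [E → . y y x], [E → .], [E → y y . C], [E → y y . x] }  — shift, reduce
  I5: { [C → C . c], [E → y y C .] }  — shift, reduce
  I6: { [C → E . (] }  — shift
  I7: { [E → x . x c], [E → y y x .] }  — shift, reduce
  I8: { [E → x x . c] }  — shift
  I9: { [E → x x c .] }  — reduce
  I10: { [C → E ( .] }  — reduce
  I11: { [C → C c .] }  — reduce

I0 contains reduce item [E → .] and shift items [E → . x x c], [E → . y y C], [E → . y y x] — shift-reduce conflict.
I4 contains reduce item [E → .] and shift items [E → . x x c], [E → . y y C], [E → . y y x], [E → y y . x] — shift-reduce conflict.
I5 contains reduce item [E → y y C .] and shift item [C → C . c] — shift-reduce conflict.
I7 contains reduce item [E → y y x .] and shift item [E → x . x c] — shift-reduce conflict.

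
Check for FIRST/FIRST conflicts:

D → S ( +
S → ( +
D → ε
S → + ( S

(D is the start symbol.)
No FIRST/FIRST conflicts.

A FIRST/FIRST conflict occurs when two productions N → α and N → β for the same non-terminal have FIRST(α) ∩ FIRST(β) ≠ ∅ (with ε ∈ FIRST of a nullable right-hand side, so two nullable alternatives also conflict).

FIRST sets of the non-terminals at (or reachable through a nullable prefix from) the front of some alternative:
  FIRST(S) = { '(', '+' }

Productions for D:
  D → S ( +: FIRST = { '(', '+' }
  D → ε: FIRST = { ε }
Productions for S:
  S → ( +: FIRST = { '(' }
  S → + ( S: FIRST = { '+' }

All alternatives of each non-terminal have pairwise disjoint FIRST sets.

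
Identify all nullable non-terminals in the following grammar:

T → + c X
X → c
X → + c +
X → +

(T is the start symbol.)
There are no ε-productions, so no non-terminal can derive ε.
No non-terminals are nullable.

Answer: None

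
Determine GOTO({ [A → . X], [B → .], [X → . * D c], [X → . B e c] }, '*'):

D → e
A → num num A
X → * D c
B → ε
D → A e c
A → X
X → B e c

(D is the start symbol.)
{ [A → . X], [A → . num num A], [B → .], [D → . A e c], [D → . e], [X → * . D c], [X → . * D c], [X → . B e c] }

GOTO(I, '*') = CLOSURE({ [A → αX.β] : [A → α.Xβ] ∈ I, X = '*' })

Items with dot before '*', with the dot advanced:
  [X → . * D c] → [X → * . D c]
Closure of the advanced items:
  [X → * . D c] has the dot before D: add [D → . e], [D → . A e c]
  [D → . A e c] has the dot before A: add [A → . num num A], [A → . X]
  [A → . X] has the dot before X: add [X → . * D c], [X → . B e c]
  [X → . B e c] has the dot before B: add [B → .]

GOTO = { [A → . X], [A → . num num A], [B → .], [D → . A e c], [D → . e], [X → * . D c], [X → . * D c], [X → . B e c] }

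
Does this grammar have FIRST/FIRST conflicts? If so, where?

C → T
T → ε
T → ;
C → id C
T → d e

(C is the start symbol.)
No FIRST/FIRST conflicts.

FIRST sets of the non-terminals at (or reachable through a nullable prefix from) the front of some alternative:
  FIRST(T) = { ';', 'd', ε }

Productions for C:
  C → T: FIRST = { ';', 'd', ε }
  C → id C: FIRST = { 'id' }
Productions for T:
  T → ε: FIRST = { ε }
  T → ;: FIRST = { ';' }
  T → d e: FIRST = { 'd' }

All alternatives of each non-terminal have pairwise disjoint FIRST sets.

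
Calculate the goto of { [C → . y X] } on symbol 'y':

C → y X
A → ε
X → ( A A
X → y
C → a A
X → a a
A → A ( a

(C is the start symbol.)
{ [C → y . X], [X → . ( A A], [X → . a a], [X → . y] }

GOTO(I, 'y') = CLOSURE({ [A → αX.β] : [A → α.Xβ] ∈ I, X = 'y' })

Items with dot before 'y', with the dot advanced:
  [C → . y X] → [C → y . X]
Closure of the advanced items:
  [C → y . X] has the dot before X: add [X → . ( A A], [X → . y], [X → . a a]

GOTO = { [C → y . X], [X → . ( A A], [X → . a a], [X → . y] }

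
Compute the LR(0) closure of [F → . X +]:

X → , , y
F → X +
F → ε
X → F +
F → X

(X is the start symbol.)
To compute CLOSURE, for each item [A → α.Bβ] where B is a non-terminal, add [B → .γ] for all productions B → γ; repeat for the newly added items until nothing changes.

Start with: [F → . X +]
  [F → . X +] has the dot before X: add [X → . , , y], [X → . F +]
  [X → . F +] has the dot before F: add [F → .], [F → . X]
No further items can be added.

CLOSURE = { [F → . X +], [F → . X], [F → .], [X → . , , y], [X → . F +] }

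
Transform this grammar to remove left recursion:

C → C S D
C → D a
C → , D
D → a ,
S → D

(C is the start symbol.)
C is directly left-recursive. The standard transformation for
  A → A α₁ | ... | A α_m | β₁ | ... | β_n
is
  A  → β₁ A' | ... | β_n A'
  A' → α₁ A' | ... | α_m A' | ε

C → D a becomes C → D a C'
C → , D becomes C → , D C'
C → C S D becomes C' → S D C'
Add C' → ε

Productions for other non-terminals are unchanged:
  D → a ,
  S → D

Resulting grammar:
C → D a C'
C → , D C'
C' → S D C'
C' → ε
D → a ,
S → D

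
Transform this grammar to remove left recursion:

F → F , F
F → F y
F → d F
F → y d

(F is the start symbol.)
F → d F F'
F → y d F'
F' → , F F'
F' → y F'
F' → ε

F is directly left-recursive. The standard transformation for
  A → A α₁ | ... | A α_m | β₁ | ... | β_n
is
  A  → β₁ A' | ... | β_n A'
  A' → α₁ A' | ... | α_m A' | ε

F → d F becomes F → d F F'
F → y d becomes F → y d F'
F → F , F becomes F' → , F F'
F → F y becomes F' → y F'
Add F' → ε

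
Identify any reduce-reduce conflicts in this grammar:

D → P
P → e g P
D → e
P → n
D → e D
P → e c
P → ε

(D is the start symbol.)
Yes — I3: [D → e .] vs [P → .]

A reduce-reduce conflict occurs when an LR(0) state has two complete items [A → α .] and [B → β .] — both call for a reduction, and with no lookahead the parser cannot choose between them.

Augment with D' → D and build the canonical LR(0) collection (I0 = CLOSURE({[D' → . D]}), then GOTO on every symbol after a dot until no new states appear). It has 10 states:
  I0: { [D → . P], [D → . e D], [D → . e], [D' → . D], [P → . e c], [P → . e g P], [P → . n], [P → .] }  — shift, reduce
  I1: { [D' → D .] }  — accept
  I2: { [D → P .] }  — reduce
  I3: { [D → . P], [D → . e D], [D → . e], [D → e . D], [D → e .], [P → . e c], [P → . e g P], [P → . n], [P → .], [P → e . c], [P → e . g P] }  — shift, 2 reduces
  I4: { [P → n .] }  — reduce
  I5: { [D → e D .] }  — reduce
  I6: { [P → e c .] }  — reduce
  I7: { [P → . e c], [P → . e g P], [P → . n], [P → .], [P → e g . P] }  — shift, reduce
  I8: { [P → e g P .] }  — reduce
  I9: { [P → e . c], [P → e . g P] }  — shift

I3 contains complete items [D → e .], [P → .] — reduce-reduce conflict.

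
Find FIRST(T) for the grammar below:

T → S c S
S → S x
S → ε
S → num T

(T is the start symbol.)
{ 'c', 'num', 'x' }

FIRST sets of the other non-terminals involved (by the same procedure, iterated to a fixed point):
  FIRST(S) = { 'num', 'x', ε }

From T → S c S:
  - S is a non-terminal: add FIRST(S) \ {ε} = { 'num', 'x' }
    S is nullable, so continue to the next symbol
  - c is a terminal: add 'c' and stop

Collecting: FIRST(T) = { 'c', 'num', 'x' }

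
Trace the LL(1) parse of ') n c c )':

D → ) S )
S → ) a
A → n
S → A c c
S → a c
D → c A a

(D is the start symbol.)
Stack is shown with the top on the left.

Stack      Input        Action
------------------------------
D $        ) n c c ) $  output D → ) S )
) S ) $    ) n c c ) $  match ')'
S ) $      n c c ) $    output S → A c c
A c c ) $  n c c ) $    output A → n
n c c ) $  n c c ) $    match 'n'
c c ) $    c c ) $      match 'c'
c ) $      c ) $        match 'c'
) $        ) $          match ')'
$          $            accept

The string is accepted.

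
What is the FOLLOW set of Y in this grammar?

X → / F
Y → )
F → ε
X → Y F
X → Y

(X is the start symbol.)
{ $ }

To compute FOLLOW(Y), find every occurrence of Y on a right-hand side N → α Y β: add FIRST(β) \ {ε}, and if β is empty or nullable also add FOLLOW(N). Iterate to a fixed point.

In X → Y F: Y is followed by F, add FIRST(F) \ {ε} = { }
  F is nullable, so also add FOLLOW(X)
In X → Y: Y is at the end, add FOLLOW(X)

The FOLLOW sets referred to above (computed the same way, to a fixed point):
  FOLLOW(X) = { $ }

Taking the union: FOLLOW(Y) = { $ }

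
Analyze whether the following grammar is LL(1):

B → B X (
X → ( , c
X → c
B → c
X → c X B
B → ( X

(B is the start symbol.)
Relevant sets:
  FIRST(B) = { '(', 'c' }

For B:
  PREDICT(B → B X '(') = { '(', 'c' }
  PREDICT(B → c) = { 'c' }
  PREDICT(B → '(' X) = { '(' }
For X:
  PREDICT(X → '(' ',' c) = { '(' }
  PREDICT(X → c) = { 'c' }
  PREDICT(X → c X B) = { 'c' }

Conflict found: Predict set conflict for B: { 'c' }
The grammar is NOT LL(1).

Answer: No. Predict set conflict for B: { 'c' }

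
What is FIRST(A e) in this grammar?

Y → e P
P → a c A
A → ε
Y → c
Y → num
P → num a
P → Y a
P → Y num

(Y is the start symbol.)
FIRST sets of the non-terminals involved (from the grammar, by fixed-point iteration):
  FIRST(A) = { ε }

To compute FIRST(A e), process the symbols left to right:
Symbol A is a non-terminal. Add FIRST(A) \ {ε} = { }
A is nullable (ε ∈ FIRST(A)), continue to the next symbol.
Symbol e is a terminal. Add 'e' and stop.
FIRST(A e) = { 'e' }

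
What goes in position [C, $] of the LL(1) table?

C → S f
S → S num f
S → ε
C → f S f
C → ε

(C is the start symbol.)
C → ε

To find M[C, $], we find productions for C where $ is in the predict set (PREDICT(N → α) = (FIRST(α) \ {ε}) ∪ (FOLLOW(N) if α ⇒* ε)).

Relevant sets:
  FIRST(S) = { 'num', ε }
  FOLLOW(C) = { $ }

C → S f: PREDICT = { 'f', 'num' }
C → f S f: PREDICT = { 'f' }
C → ε: PREDICT = { $ }
  $ is in predict set, so this production goes in M[C, $]

M[C, $] = C → ε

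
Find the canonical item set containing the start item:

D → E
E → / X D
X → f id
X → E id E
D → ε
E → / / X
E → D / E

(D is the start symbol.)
{ [D → . E], [D → .], [D' → . D], [E → . / / X], [E → . / X D], [E → . D / E] }

First, augment the grammar with D' → D
I₀ = CLOSURE({ [D' → . D] }):
  [D' → . D] has the dot before D: add [D → . E], [D → .]
  [D → . E] has the dot before E: add [E → . / X D], [E → . / / X], [E → . D / E]
No further items can be added.

I₀ = { [D → . E], [D → .], [D' → . D], [E → . / / X], [E → . / X D], [E → . D / E] }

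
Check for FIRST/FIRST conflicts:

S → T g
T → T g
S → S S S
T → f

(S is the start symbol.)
A FIRST/FIRST conflict occurs when two productions N → α and N → β for the same non-terminal have FIRST(α) ∩ FIRST(β) ≠ ∅ (with ε ∈ FIRST of a nullable right-hand side, so two nullable alternatives also conflict).

FIRST sets of the non-terminals at (or reachable through a nullable prefix from) the front of some alternative:
  FIRST(T) = { 'f' }
  FIRST(S) = { 'f' }

Productions for S:
  S → T g: FIRST = { 'f' }
  S → S S S: FIRST = { 'f' }
Productions for T:
  T → T g: FIRST = { 'f' }
  T → f: FIRST = { 'f' }

Conflict for S: S → T g and S → S S S
  Overlap: { 'f' }
Conflict for T: T → T g and T → f
  Overlap: { 'f' }

Answer: Yes. S → T g / S → S S S on { 'f' }; T → T g / T → f on { 'f' }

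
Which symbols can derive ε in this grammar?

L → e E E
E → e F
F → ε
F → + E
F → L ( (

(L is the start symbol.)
A non-terminal is nullable if it can derive ε (the empty string): either it has an ε-production, or it has a production whose right-hand side consists entirely of nullable non-terminals.

ε-productions: F → ε
So F is immediately nullable.
No further non-terminal can be added: every production for the remaining non-terminals contains a terminal or a non-nullable non-terminal.
Nullable = { 'F' }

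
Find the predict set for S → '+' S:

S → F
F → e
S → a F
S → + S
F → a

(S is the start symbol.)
PREDICT(S → '+' S) = (FIRST(RHS) \ {ε}) ∪ (FOLLOW(S) if ε ∈ FIRST(RHS), i.e. RHS ⇒* ε)
FIRST('+' S) = { '+' }
ε ∉ FIRST('+' S), so FOLLOW(S) is not added.
PREDICT(S → '+' S) = { '+' }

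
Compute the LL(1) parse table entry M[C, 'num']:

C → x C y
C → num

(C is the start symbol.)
To find M[C, 'num'], we find productions for C where 'num' is in the predict set (PREDICT(N → α) = (FIRST(α) \ {ε}) ∪ (FOLLOW(N) if α ⇒* ε)).

C → x C y: PREDICT = { 'x' }
C → num: PREDICT = { 'num' }
  'num' is in predict set, so this production goes in M[C, 'num']

M[C, 'num'] = C → num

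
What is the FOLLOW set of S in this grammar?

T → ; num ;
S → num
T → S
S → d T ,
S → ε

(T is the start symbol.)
In T → S: S is at the end, add FOLLOW(T)

The FOLLOW sets referred to above (computed the same way, to a fixed point):
  FOLLOW(T) = { $, ',' }

Taking the union: FOLLOW(S) = { $, ',' }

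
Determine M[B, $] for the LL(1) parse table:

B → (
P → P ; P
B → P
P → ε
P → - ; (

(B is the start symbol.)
B → P

To find M[B, $], we find productions for B where $ is in the predict set (PREDICT(N → α) = (FIRST(α) \ {ε}) ∪ (FOLLOW(N) if α ⇒* ε)).

Relevant sets:
  FIRST(P) = { '-', ';', ε }
  FOLLOW(B) = { $ }

B → (: PREDICT = { '(' }
B → P: PREDICT = { $, '-', ';' }
  $ is in predict set, so this production goes in M[B, $]

M[B, $] = B → P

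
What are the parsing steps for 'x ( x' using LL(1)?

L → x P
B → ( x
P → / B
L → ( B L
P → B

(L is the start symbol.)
LL(1) parsing maintains a stack (initially the start symbol over $) and the input. At each step: if the stack top is a terminal, match it against the current input token; if it is a non-terminal N, replace it with the RHS of M[N, lookahead] (the unique production whose predict set contains the lookahead).

Stack is shown with the top on the left.

Stack  Input    Action
----------------------
L $    x ( x $  output L → x P
x P $  x ( x $  match 'x'
P $    ( x $    output P → B
B $    ( x $    output B → ( x
( x $  ( x $    match '('
x $    x $      match 'x'
$      $        accept

The string is accepted.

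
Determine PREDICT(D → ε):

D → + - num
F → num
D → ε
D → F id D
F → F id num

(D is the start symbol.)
PREDICT(D → ε) = (FIRST(RHS) \ {ε}) ∪ (FOLLOW(D) if ε ∈ FIRST(RHS), i.e. RHS ⇒* ε)
The right-hand side is ε (FIRST(ε) = { ε }), so the predict set is FOLLOW(D) = { $ }
PREDICT(D → ε) = { $ }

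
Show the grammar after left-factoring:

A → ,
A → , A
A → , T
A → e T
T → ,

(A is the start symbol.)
Left-factoring transforms A → αβ₁ | αβ₂ into A → αA' and A' → β₁ | β₂
(α is the longest common prefix among the alternatives). Repeat until
no nonterminal has two alternatives with a common prefix.

Round 1: A has alternatives sharing prefix ','. Introduce A': A → , A'
  Add: A' → ε
  Add: A' → A
  Add: A' → T

No remaining common prefixes — done.

Resulting grammar:
A → , A'
A' → ε
A' → A
A' → T
A → e T
T → ,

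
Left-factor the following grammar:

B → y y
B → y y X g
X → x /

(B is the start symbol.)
Left-factoring transforms A → αβ₁ | αβ₂ into A → αA' and A' → β₁ | β₂
(α is the longest common prefix among the alternatives). Repeat until
no nonterminal has two alternatives with a common prefix.

Round 1: B has alternatives sharing prefix 'y y'. Introduce B': B → y y B'
  Add: B' → ε
  Add: B' → X g

No remaining common prefixes — done.

Resulting grammar:
B → y y B'
B' → ε
B' → X g
X → x /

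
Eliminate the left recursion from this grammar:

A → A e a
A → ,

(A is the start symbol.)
A is directly left-recursive. The standard transformation for
  A → A α₁ | ... | A α_m | β₁ | ... | β_n
is
  A  → β₁ A' | ... | β_n A'
  A' → α₁ A' | ... | α_m A' | ε

A → , becomes A → , A'
A → A e a becomes A' → e a A'
Add A' → ε

Resulting grammar:
A → , A'
A' → e a A'
A' → ε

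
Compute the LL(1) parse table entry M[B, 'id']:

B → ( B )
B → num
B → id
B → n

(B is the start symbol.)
B → id

To find M[B, 'id'], we find productions for B where 'id' is in the predict set (PREDICT(N → α) = (FIRST(α) \ {ε}) ∪ (FOLLOW(N) if α ⇒* ε)).

B → ( B ): PREDICT = { '(' }
B → num: PREDICT = { 'num' }
B → id: PREDICT = { 'id' }
  'id' is in predict set, so this production goes in M[B, 'id']
B → n: PREDICT = { 'n' }

M[B, 'id'] = B → id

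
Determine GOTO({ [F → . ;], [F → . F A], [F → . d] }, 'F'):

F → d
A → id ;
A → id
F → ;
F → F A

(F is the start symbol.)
{ [A → . id ;], [A → . id], [F → F . A] }

GOTO(I, 'F') = CLOSURE({ [A → αX.β] : [A → α.Xβ] ∈ I, X = 'F' })

Items with dot before 'F', with the dot advanced:
  [F → . F A] → [F → F . A]
Closure of the advanced items:
  [F → F . A] has the dot before A: add [A → . id ;], [A → . id]

GOTO = { [A → . id ;], [A → . id], [F → F . A] }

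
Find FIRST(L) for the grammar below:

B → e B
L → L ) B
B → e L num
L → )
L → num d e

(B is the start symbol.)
From L → L ) B:
  - L is the symbol being defined: contributes nothing new
    L is not nullable, so stop
From L → ):
  - ')' is a terminal: add ')' and stop
From L → num d e:
  - num is a terminal: add 'num' and stop

Collecting: FIRST(L) = { ')', 'num' }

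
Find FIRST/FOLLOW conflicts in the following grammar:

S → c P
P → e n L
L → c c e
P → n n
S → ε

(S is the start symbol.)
No FIRST/FOLLOW conflicts.

Nullable non-terminals: S.

S: nullable alternative(s) S → ε; FOLLOW(S) = { $ }
  S → c P: FIRST \ {ε} = { 'c' } — disjoint from FOLLOW(S)
  S → ε: FIRST \ {ε} = { } — this is the only nullable alternative, skip

L, P have no nullable alternative, so no FIRST/FOLLOW check is needed there.

No FIRST/FOLLOW conflicts found.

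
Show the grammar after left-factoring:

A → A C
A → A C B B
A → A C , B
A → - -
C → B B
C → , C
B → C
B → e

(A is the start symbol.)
Left-factoring transforms A → αβ₁ | αβ₂ into A → αA' and A' → β₁ | β₂
(α is the longest common prefix among the alternatives). Repeat until
no nonterminal has two alternatives with a common prefix.

Round 1: A has alternatives sharing prefix 'A C'. Introduce A': A → A C A'
  Add: A' → ε
  Add: A' → B B
  Add: A' → , B

No remaining common prefixes — done.

Resulting grammar:
A → A C A'
A' → ε
A' → B B
A' → , B
A → - -
C → B B
C → , C
B → C
B → e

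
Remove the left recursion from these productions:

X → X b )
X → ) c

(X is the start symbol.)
X → ) c X'
X' → b ) X'
X' → ε

X is directly left-recursive. The standard transformation for
  A → A α₁ | ... | A α_m | β₁ | ... | β_n
is
  A  → β₁ A' | ... | β_n A'
  A' → α₁ A' | ... | α_m A' | ε

X → ) c becomes X → ) c X'
X → X b ) becomes X' → b ) X'
Add X' → ε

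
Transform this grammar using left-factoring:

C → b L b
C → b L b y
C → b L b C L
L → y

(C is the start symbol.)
C → b L b C'
C' → ε
C' → y
C' → C L
L → y

Left-factoring transforms A → αβ₁ | αβ₂ into A → αA' and A' → β₁ | β₂
(α is the longest common prefix among the alternatives). Repeat until
no nonterminal has two alternatives with a common prefix.

Round 1: C has alternatives sharing prefix 'b L b'. Introduce C': C → b L b C'
  Add: C' → ε
  Add: C' → y
  Add: C' → C L

No remaining common prefixes — done.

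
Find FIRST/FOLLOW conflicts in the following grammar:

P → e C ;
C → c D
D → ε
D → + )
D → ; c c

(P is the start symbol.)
A FIRST/FOLLOW conflict occurs when a non-terminal N has a nullable alternative N → β (β ⇒* ε) and another alternative N → α with FIRST(α) ∩ FOLLOW(N) ≠ ∅: on such a lookahead the parser cannot decide between expanding α and letting N vanish via β.

Nullable non-terminals: D.

D: nullable alternative(s) D → ε; FOLLOW(D) = { ';' }
  D → ε: FIRST \ {ε} = { } — this is the only nullable alternative, skip
  D → + ): FIRST \ {ε} = { '+' } — disjoint from FOLLOW(D)
  D → ; c c: FIRST \ {ε} = { ';' } — overlaps FOLLOW(D) on { ';' }: CONFLICT

C, P have no nullable alternative, so no FIRST/FOLLOW check is needed there.

So the grammar has 1 FIRST/FOLLOW conflict (marked CONFLICT above).

Answer: Yes. D → ';' c c with FOLLOW(D) on { ';' }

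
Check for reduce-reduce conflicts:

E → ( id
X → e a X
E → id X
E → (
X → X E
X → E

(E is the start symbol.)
No reduce-reduce conflicts

Augment with E' → E and build the canonical LR(0) collection (I0 = CLOSURE({[E' → . E]}), then GOTO on every symbol after a dot until no new states appear). It has 11 states:
  I0: { [E → . ( id], [E → . (], [E → . id X], [E' → . E] }  — shift
  I1: { [E → ( . id], [E → ( .] }  — shift, reduce
  I2: { [E' → E .] }  — accept
  I3: { [E → . ( id], [E → . (], [E → . id X], [E → id . X], [X → . E], [X → . X E], [X → . e a X] }  — shift
  I4: { [X → E .] }  — reduce
  I5: { [E → . ( id], [E → . (], [E → . id X], [E → id X .], [X → X . E] }  — shift, reduce
  I6: { [X → e . a X] }  — shift
  I7: { [E → . ( id], [E → . (], [E → . id X], [X → . E], [X → . X E], [X → . e a X], [X → e a . X] }  — shift
  I8: { [E → . ( id], [E → . (], [E → . id X], [X → X . E], [X → e a X .] }  — shift, reduce
  I9: { [X → X E .] }  — reduce
  I10: { [E → ( id .] }  — reduce

No state contains more than one complete item.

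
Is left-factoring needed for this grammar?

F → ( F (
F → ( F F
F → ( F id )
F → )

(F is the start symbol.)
Left-factoring is needed when two productions for the same non-terminal
share a common prefix on the right-hand side.

Productions for F:
  F → ( F (
  F → ( F F
  F → ( F id )
  F → )

Found common prefix '( F' in productions for F

Answer: Yes, F has productions with common prefix '( F'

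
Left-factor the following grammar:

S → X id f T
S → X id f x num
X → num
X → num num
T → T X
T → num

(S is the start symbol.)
Left-factoring transforms A → αβ₁ | αβ₂ into A → αA' and A' → β₁ | β₂
(α is the longest common prefix among the alternatives). Repeat until
no nonterminal has two alternatives with a common prefix.

Round 1: S has alternatives sharing prefix 'X id f'. Introduce S': S → X id f S'
  Add: S' → T
  Add: S' → x num

Round 2: X has alternatives sharing prefix 'num'. Introduce X': X → num X'
  Add: X' → ε
  Add: X' → num

No remaining common prefixes — done.

Resulting grammar:
S → X id f S'
S' → T
S' → x num
X → num X'
X' → ε
X' → num
T → T X
T → num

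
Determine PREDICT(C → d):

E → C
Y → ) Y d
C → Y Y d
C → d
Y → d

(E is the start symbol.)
PREDICT(C → d) = (FIRST(RHS) \ {ε}) ∪ (FOLLOW(C) if ε ∈ FIRST(RHS), i.e. RHS ⇒* ε)
FIRST(d) = { 'd' }
ε ∉ FIRST(d), so FOLLOW(C) is not added.
PREDICT(C → d) = { 'd' }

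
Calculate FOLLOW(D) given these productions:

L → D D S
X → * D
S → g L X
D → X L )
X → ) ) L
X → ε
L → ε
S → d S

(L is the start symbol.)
{ $, ')', '*', 'd', 'g' }

In L → D D S: D is followed by D S, add FIRST(D S) \ {ε} = { ')', '*' }
In L → D D S: D is followed by S, add FIRST(S) \ {ε} = { 'd', 'g' }
In X → * D: D is at the end, add FOLLOW(X)

The FOLLOW sets referred to above (computed the same way, to a fixed point):
  FOLLOW(X) = { $, ')', '*' }

Taking the union: FOLLOW(D) = { $, ')', '*', 'd', 'g' }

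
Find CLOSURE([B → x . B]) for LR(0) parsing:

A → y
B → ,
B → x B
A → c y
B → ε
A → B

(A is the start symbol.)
{ [B → . ,], [B → . x B], [B → .], [B → x . B] }

Start with: [B → x . B]
  [B → x . B] has the dot before B: add [B → . ,], [B → . x B], [B → .]
No further items can be added.

CLOSURE = { [B → . ,], [B → . x B], [B → .], [B → x . B] }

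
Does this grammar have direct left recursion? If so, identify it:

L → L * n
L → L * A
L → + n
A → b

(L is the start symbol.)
Yes, L is left-recursive

Direct left recursion occurs when N → N α for some non-terminal N (the right-hand side begins with the left-hand side itself).

L → L * n: LEFT RECURSIVE (starts with L)
L → L * A: LEFT RECURSIVE (starts with L)
L → + n: starts with '+'
A → b: starts with b

The grammar has direct left recursion on: L.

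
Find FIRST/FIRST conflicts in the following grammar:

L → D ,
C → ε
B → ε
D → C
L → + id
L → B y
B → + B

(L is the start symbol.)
Yes. L → '+' id / L → B y on { '+' }

A FIRST/FIRST conflict occurs when two productions N → α and N → β for the same non-terminal have FIRST(α) ∩ FIRST(β) ≠ ∅ (with ε ∈ FIRST of a nullable right-hand side, so two nullable alternatives also conflict).

FIRST sets of the non-terminals at (or reachable through a nullable prefix from) the front of some alternative:
  FIRST(D) = { ε }
  FIRST(B) = { '+', ε }

Productions for L:
  L → D ,: FIRST = { ',' }
  L → + id: FIRST = { '+' }
  L → B y: FIRST = { '+', 'y' }
Productions for B:
  B → ε: FIRST = { ε }
  B → + B: FIRST = { '+' }
C, D have only one production, so no FIRST/FIRST conflict is possible there.

Conflict for L: L → + id and L → B y
  Overlap: { '+' }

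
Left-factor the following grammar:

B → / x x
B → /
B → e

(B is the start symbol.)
Left-factoring transforms A → αβ₁ | αβ₂ into A → αA' and A' → β₁ | β₂
(α is the longest common prefix among the alternatives). Repeat until
no nonterminal has two alternatives with a common prefix.

Round 1: B has alternatives sharing prefix '/'. Introduce B': B → / B'
  Add: B' → x x
  Add: B' → ε

No remaining common prefixes — done.

Resulting grammar:
B → / B'
B' → x x
B' → ε
B → e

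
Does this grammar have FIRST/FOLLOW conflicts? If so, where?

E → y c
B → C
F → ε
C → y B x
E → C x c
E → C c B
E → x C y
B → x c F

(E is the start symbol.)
A FIRST/FOLLOW conflict occurs when a non-terminal N has a nullable alternative N → β (β ⇒* ε) and another alternative N → α with FIRST(α) ∩ FOLLOW(N) ≠ ∅: on such a lookahead the parser cannot decide between expanding α and letting N vanish via β.

Nullable non-terminals: F.
F has a nullable alternative but only one production, so nothing to check.

B, C, E have no nullable alternative, so no FIRST/FOLLOW check is needed there.

No FIRST/FOLLOW conflicts found.

Answer: No FIRST/FOLLOW conflicts.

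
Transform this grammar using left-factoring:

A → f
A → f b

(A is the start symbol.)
A → f A'
A' → ε
A' → b

Left-factoring transforms A → αβ₁ | αβ₂ into A → αA' and A' → β₁ | β₂
(α is the longest common prefix among the alternatives). Repeat until
no nonterminal has two alternatives with a common prefix.

Round 1: A has alternatives sharing prefix 'f'. Introduce A': A → f A'
  Add: A' → ε
  Add: A' → b

No remaining common prefixes — done.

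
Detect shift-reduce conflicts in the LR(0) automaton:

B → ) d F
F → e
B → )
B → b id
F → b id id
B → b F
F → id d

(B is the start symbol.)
Yes — I1: [B → ) .] vs [B → ) . d F]; I7: [B → b id .] vs [F → id . d]

A shift-reduce conflict occurs when an LR(0) state has both:
  - a complete (reduce) item [A → α .] (dot at the end), and
  - a shift item [B → β . c γ] (dot before a terminal).

Augment with B' → B and build the canonical LR(0) collection (I0 = CLOSURE({[B' → . B]}), then GOTO on every symbol after a dot until no new states appear). It has 14 states:
  I0: { [B → . ) d F], [B → . )], [B → . b F], [B → . b id], [B' → . B] }  — shift
  I1: { [B → ) . d F], [B → ) .] }  — shift, reduce
  I2: { [B' → B .] }  — accept
  I3: { [B → b . F], [B → b . id], [F → . b id id], [F → . e], [F → . id d] }  — shift
  I4: { [B → b F .] }  — reduce
  I5: { [F → b . id id] }  — shift
  I6: { [F → e .] }  — reduce
  I7: { [B → b id .], [F → id . d] }  — shift, reduce
  I8: { [F → id d .] }  — reduce
  I9: { [F → b id . id] }  — shift
  I10: { [F → b id id .] }  — reduce
  I11: { [B → ) d . F], [F → . b id id], [F → . e], [F → . id d] }  — shift
  I12: { [B → ) d F .] }  — reduce
  I13: { [F → id . d] }  — shift

I1 contains reduce item [B → ) .] and shift item [B → ) . d F] — shift-reduce conflict.
I7 contains reduce item [B → b id .] and shift item [F → id . d] — shift-reduce conflict.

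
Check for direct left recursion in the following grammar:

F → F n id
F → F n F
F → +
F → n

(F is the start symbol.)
Yes, F is left-recursive

F → F n id: LEFT RECURSIVE (starts with F)
F → F n F: LEFT RECURSIVE (starts with F)
F → +: starts with '+'
F → n: starts with n

The grammar has direct left recursion on: F.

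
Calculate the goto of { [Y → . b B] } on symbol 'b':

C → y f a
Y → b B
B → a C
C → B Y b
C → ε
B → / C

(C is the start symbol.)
GOTO(I, 'b') = CLOSURE({ [A → αX.β] : [A → α.Xβ] ∈ I, X = 'b' })

Items with dot before 'b', with the dot advanced:
  [Y → . b B] → [Y → b . B]
Closure of the advanced items:
  [Y → b . B] has the dot before B: add [B → . a C], [B → . / C]

GOTO = { [B → . / C], [B → . a C], [Y → b . B] }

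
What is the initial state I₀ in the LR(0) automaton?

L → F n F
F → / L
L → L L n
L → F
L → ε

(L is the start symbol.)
{ [F → . / L], [L → . F n F], [L → . F], [L → . L L n], [L → .], [L' → . L] }

First, augment the grammar with L' → L
I₀ = CLOSURE({ [L' → . L] }):
  [L' → . L] has the dot before L: add [L → . F n F], [L → . L L n], [L → . F], [L → .]
  [L → . F n F] has the dot before F: add [F → . / L]
No further items can be added.

I₀ = { [F → . / L], [L → . F n F], [L → . F], [L → . L L n], [L → .], [L' → . L] }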